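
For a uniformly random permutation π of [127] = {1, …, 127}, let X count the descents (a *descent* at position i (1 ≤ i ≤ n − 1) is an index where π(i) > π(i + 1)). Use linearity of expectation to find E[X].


Write X = Σ X_I over i = 1, …, 126, with X_I the indicator of one descent.
There are 126 indicators.
For each fixed i, the pair (π(i), π(i+1)) is a uniformly random ordered pair of distinct values from {1, …, 127}; by symmetry P[π(i) > π(i+1)] = 1/2.
By linearity: E[X] = 126 · (1/2) = (127 − 1) · (1/2) = 63 ≈ 63.0000.

E[X] = 63 = 63.0000.


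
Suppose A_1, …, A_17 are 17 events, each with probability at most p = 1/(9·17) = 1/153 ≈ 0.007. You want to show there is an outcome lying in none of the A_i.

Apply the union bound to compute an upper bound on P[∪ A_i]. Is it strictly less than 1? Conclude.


Union bound: P[∪_{i=1}^{17} A_i] ≤ Σ_i P[A_i] ≤ 17·p = 17·(1/153) = 1/9.
Numerically: 1/9 ≈ 0.111.
Is 1/9 < 1? YES.
Since P[∪ A_i] ≤ 1/9 < 1, the complement has P[∩ A_i^c] ≥ 1 − 1/9 = 8/9 > 0, so some outcome avoids every A_i.

17·p = 1/9 ≈ 0.111; existence CERTIFIED by the union bound.


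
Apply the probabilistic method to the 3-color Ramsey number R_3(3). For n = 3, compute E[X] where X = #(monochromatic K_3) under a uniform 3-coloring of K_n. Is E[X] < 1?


E[X] = C(3, 3) · 3^{1 − 3} = 1 · 3^{−2} = 1/9.
As a reduced fraction: E[X] = 1/9 ≈ 0.11111.
Is E[X] < 1? YES.
Since E[X] < 1, there exists a 3-coloring of K_{3} with no monochromatic K_3; hence R_3(3) > 3.

E[X] = 1/9 ≈ 0.11111; E[X] < 1, so R_3(3) > 3.


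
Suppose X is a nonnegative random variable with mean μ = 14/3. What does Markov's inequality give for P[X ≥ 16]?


μ = E[X] = 14/3, a = 16.
Markov: P[X ≥ 16] ≤ μ/a = (14/3)/16 = 7/24.
Numerically: ≈ 0.291667.
(Since a = 16 > μ = 4.666667, the bound 7/24 is < 1 and informative.)

P[X ≥ 16] ≤ 7/24 ≈ 0.291667.


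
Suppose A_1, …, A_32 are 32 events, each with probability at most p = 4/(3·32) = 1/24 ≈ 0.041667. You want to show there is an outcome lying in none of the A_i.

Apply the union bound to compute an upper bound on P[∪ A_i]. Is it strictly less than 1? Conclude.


Union bound: P[∪_{i=1}^{32} A_i] ≤ Σ_i P[A_i] ≤ 32·p = 32·(1/24) = 4/3.
Numerically: 4/3 ≈ 1.333333.
Is 4/3 < 1? NO.
Since the bound 4/3 is ≥ 1, the union bound is uninformative here; it does NOT by itself certify existence.

32·p = 4/3 ≈ 1.333333; existence NOT certified by the union bound.


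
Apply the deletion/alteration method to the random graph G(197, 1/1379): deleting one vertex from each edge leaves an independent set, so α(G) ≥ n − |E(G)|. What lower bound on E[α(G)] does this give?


E[|E(G)|] = C(197, 2)·p = 19306 · (1/1379) = 14.
E[α(G)] ≥ n − E[|E(G)|] = 197 − 14 = 183.
Numerically: ≈ 183.00000.
(This is only a lower bound; the true E[α(G)] may be larger.)

E[α(G)] ≥ 183 ≈ 183.00000.


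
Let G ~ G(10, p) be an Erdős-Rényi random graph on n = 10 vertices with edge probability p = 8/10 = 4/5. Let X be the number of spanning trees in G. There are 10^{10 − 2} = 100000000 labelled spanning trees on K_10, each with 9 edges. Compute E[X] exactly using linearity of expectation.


K_10 has 10^{10 − 2} = 100000000 labelled spanning trees.
For each such spanning tree H, let X_H = 1 if all 9 edges of H are present in G. Then P[X_H = 1] = p^{9} = (4/5)^{9} = 262144/1953125.
By linearity of expectation: E[X] = Σ_H E[X_H] = 100000000 · p^{9} = 100000000 · 262144/1953125 = 67108864/5.
Numerically: E[X] ≈ 1.34218e+07.

E[X] = 100000000 · (4/5)^{9} = 67108864/5 ≈ 1.34218e+07.


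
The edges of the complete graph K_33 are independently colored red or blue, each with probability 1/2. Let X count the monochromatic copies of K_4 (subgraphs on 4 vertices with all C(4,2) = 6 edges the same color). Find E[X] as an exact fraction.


Let X = Σ_S X_S over the C(33, 4) = 40920 subsets S of size 4, where X_S = 1 if the K_4 on S is monochromatic.
For a fixed S, the K_4 on S has C(4, 2) = 6 edges. P[all 6 edges red] = (1/2)^6, and likewise for blue, so P[monochromatic] = 2·(1/2)^6 = 2^{1 − 6} = 1/32.
By linearity of expectation: E[X] = C(33, 4) · 2^{1 − 6} = 40920 · 1/32 = 5115/4.
Numerically: E[X] ≈ 1278.75000.

E[X] = C(33,4)·2^(1−C(4,2)) = 5115/4 ≈ 1278.75000.


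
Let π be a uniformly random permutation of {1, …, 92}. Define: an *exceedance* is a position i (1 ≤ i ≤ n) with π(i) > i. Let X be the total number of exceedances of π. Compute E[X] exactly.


Write X = Σ_{i=1}^{92} X_i, where X_i = 1_{π(i) > i}.
For each fixed i, π(i) is uniform over {1, …, 92} (marginal of a uniform permutation), so P[π(i) > i] = (n − i)/n. Summing: Σ_{i=1}^{92} (n − i)/n = (0 + 1 + … + 91)/92 = 92(92 − 1)/(2·92) = (92 − 1)/2.
Hence E[X] = Σ_{i=1}^{92} (92 − i)/92 = 91/2 ≈ 45.500.

E[X] = 91/2 = 45.500.


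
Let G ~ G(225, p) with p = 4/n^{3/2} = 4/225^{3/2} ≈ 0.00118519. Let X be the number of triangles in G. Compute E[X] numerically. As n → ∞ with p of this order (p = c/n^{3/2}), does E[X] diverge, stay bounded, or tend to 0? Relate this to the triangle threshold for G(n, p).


Number of potential triangles: C(225, 3) = 1873200.
Each occurs with probability p³ ≈ (0.00118519)³ ≈ 1.66478687e-09.
By linearity: E[X] = C(225, 3)·p³ ≈ 1873200 · 1.66478687e-09 ≈ 0.003118.
Since α = 3/2 > 1, p = c/n^{3/2} = o(1/n) is below the triangle threshold p ~ 1/n. Asymptotically E[X] ~ (c³/6)·n^{3(1−α)} = (4³/6)·n^{-1.5} → 0, so by Markov's inequality G has no triangles w.h.p.

E[X] ≈ 0.003118; in regime p = Θ(1/n^{3/2}) E[X] tends to 0 (below the triangle threshold p ~ 1/n).


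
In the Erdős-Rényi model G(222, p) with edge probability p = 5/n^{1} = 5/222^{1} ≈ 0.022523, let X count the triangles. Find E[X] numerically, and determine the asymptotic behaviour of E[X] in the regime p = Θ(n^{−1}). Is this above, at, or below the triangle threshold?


Number of potential triangles: C(222, 3) = 1798940.
Each occurs with probability p³ ≈ (0.022523)³ ≈ 1.1424865e-05.
By linearity: E[X] = C(222, 3)·p³ ≈ 1798940 · 1.1424865e-05 ≈ 20.55265.
Here α = 1, so p = 5/n is exactly at the triangle threshold p ~ 1/n. Asymptotically E[X] → c³/6 = 5³/6 = 125/6 ≈ 20.83333, a bounded constant. In this regime the triangle count is asymptotically Poisson(c³/6).

E[X] ≈ 20.55265; in regime p = Θ(1/n^{1}) E[X] stays bounded (at the triangle threshold p ~ 1/n).


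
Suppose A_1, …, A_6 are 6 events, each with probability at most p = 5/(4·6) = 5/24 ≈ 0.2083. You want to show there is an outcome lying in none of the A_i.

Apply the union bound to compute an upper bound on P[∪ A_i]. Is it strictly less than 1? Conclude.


Union bound: P[∪_{i=1}^{6} A_i] ≤ Σ_i P[A_i] ≤ 6·p = 6·(5/24) = 5/4.
Numerically: 5/4 ≈ 1.2500.
Is 5/4 < 1? NO.
Since the bound 5/4 is ≥ 1, the union bound is uninformative here; it does NOT by itself certify existence.

6·p = 5/4 ≈ 1.2500; existence NOT certified by the union bound.


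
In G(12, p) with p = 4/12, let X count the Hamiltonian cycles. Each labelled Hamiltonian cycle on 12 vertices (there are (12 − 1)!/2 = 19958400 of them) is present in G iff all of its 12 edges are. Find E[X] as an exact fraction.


K_12 has (12 − 1)!/2 = 19958400 labelled Hamiltonian cycles.
For each such Hamiltonian cycle H, let X_H = 1 if all 12 edges of H are present in G. Then P[X_H = 1] = p^{12} = (1/3)^{12} = 1/531441.
By linearity of expectation: E[X] = Σ_H E[X_H] = 19958400 · p^{12} = 19958400 · 1/531441 = 246400/6561.
Numerically: E[X] ≈ 37.555.

E[X] = 19958400 · (1/3)^{12} = 246400/6561 ≈ 37.555.


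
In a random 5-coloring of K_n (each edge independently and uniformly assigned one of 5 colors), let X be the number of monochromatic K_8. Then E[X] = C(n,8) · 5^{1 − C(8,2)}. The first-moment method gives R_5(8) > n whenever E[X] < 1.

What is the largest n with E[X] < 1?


We need C(n, 8) · 5^{1 − 28} < 1, i.e. C(n, 8) < 5^{28 − 1} = 7450580596923828125.
Check values of n near the boundary:
  n = 861: C(861, 8) = 7250034996615275865; 7250034996615275865 < 7450580596923828125? YES
  n = 862: C(862, 8) = 7317951015318931845; 7317951015318931845 < 7450580596923828125? YES
  n = 863: C(863, 8) = 7386423071602617757; 7386423071602617757 < 7450580596923828125? YES
  n = 864: C(864, 8) = 7455455062926006708; 7455455062926006708 < 7450580596923828125? NO
The largest n with C(n, 8) < 7450580596923828125 is n = 863 (where E[X] = 7386423071602617757/7450580596923828125 ≈ 0.9913889). Hence R_5(8) > 863, i.e. R_5(8) ≥ 864.

Largest n = 863; hence R_5(8) > 863.


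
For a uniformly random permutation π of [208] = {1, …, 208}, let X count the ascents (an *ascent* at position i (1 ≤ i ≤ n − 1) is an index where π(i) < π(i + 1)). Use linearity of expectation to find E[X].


Write X = Σ X_I over i = 1, …, 207, with X_I the indicator of one ascent.
There are 207 indicators.
For each fixed i, the pair (π(i), π(i+1)) is a uniformly random ordered pair of distinct values from {1, …, 208}; by symmetry P[π(i) < π(i+1)] = 1/2.
By linearity: E[X] = 207 · (1/2) = (208 − 1) · (1/2) = 207/2 ≈ 103.500.

E[X] = 207/2 = 103.500.


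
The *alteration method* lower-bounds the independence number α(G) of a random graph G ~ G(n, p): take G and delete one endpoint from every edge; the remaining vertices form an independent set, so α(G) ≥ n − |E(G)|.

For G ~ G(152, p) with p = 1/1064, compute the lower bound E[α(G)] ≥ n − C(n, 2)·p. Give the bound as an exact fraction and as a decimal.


E[|E(G)|] = C(152, 2)·p = 11476 · (1/1064) = 151/14.
E[α(G)] ≥ n − E[|E(G)|] = 152 − 151/14 = 1977/14.
Numerically: ≈ 141.214.
(This is only a lower bound; the true E[α(G)] may be larger.)

E[α(G)] ≥ 1977/14 ≈ 141.214.


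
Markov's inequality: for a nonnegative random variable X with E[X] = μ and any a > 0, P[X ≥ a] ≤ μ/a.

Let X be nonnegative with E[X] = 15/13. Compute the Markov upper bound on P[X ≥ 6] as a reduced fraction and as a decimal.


μ = E[X] = 15/13, a = 6.
Markov: P[X ≥ 6] ≤ μ/a = (15/13)/6 = 5/26.
Numerically: ≈ 0.192.
(Since a = 6 > μ = 1.154, the bound 5/26 is < 1 and informative.)

P[X ≥ 6] ≤ 5/26 ≈ 0.192.


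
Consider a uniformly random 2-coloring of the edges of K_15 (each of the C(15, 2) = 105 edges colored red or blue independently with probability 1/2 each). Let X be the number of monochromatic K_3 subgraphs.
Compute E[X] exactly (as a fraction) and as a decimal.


Let X = Σ_S X_S over the C(15, 3) = 455 subsets S of size 3, where X_S = 1 if the K_3 on S is monochromatic.
For a fixed S, the K_3 on S has C(3, 2) = 3 edges. P[all 3 edges red] = (1/2)^3, and likewise for blue, so P[monochromatic] = 2·(1/2)^3 = 2^{1 − 3} = 1/4.
Summing: E[X] = C(15, 3) · 2^{1 − 3} = 455 · 1/4 = 455/4.
Numerically: E[X] ≈ 113.750.

E[X] = C(15,3)·2^(1−C(3,2)) = 455/4 ≈ 113.750.


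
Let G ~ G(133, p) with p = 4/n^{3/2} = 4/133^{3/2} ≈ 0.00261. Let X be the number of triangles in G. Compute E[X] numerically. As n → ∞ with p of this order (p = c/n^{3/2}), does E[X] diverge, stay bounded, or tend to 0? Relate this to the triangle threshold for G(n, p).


Number of potential triangles: C(133, 3) = 383306.
Each occurs with probability p³ ≈ (0.00261)³ ≈ 1.77357e-08.
By linearity: E[X] = C(133, 3)·p³ ≈ 383306 · 1.77357e-08 ≈ 0.007.
Since α = 3/2 > 1, p = c/n^{3/2} = o(1/n) is below the triangle threshold p ~ 1/n. Asymptotically E[X] ~ (c³/6)·n^{3(1−α)} = (4³/6)·n^{-1.5} → 0, so by Markov's inequality G has no triangles w.h.p.

E[X] ≈ 0.007; in regime p = Θ(1/n^{3/2}) E[X] tends to 0 (below the triangle threshold p ~ 1/n).


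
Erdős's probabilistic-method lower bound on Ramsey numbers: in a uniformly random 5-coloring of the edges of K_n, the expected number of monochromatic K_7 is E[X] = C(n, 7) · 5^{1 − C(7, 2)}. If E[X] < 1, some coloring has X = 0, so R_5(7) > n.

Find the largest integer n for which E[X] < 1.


We need C(n, 7) · 5^{1 − 21} < 1, i.e. C(n, 7) < 5^{21 − 1} = 95367431640625.
Check values of n near the boundary:
  n = 335: C(335, 7) = 88202498238195; 88202498238195 < 95367431640625? YES
  n = 336: C(336, 7) = 90079147136880; 90079147136880 < 95367431640625? YES
  n = 337: C(337, 7) = 91989916924632; 91989916924632 < 95367431640625? YES
  n = 338: C(338, 7) = 93935323022736; 93935323022736 < 95367431640625? YES
  n = 339: C(339, 7) = 95915887062372; 95915887062372 < 95367431640625? NO
The largest n with C(n, 7) < 95367431640625 is n = 338 (where E[X] = 93935323022736/95367431640625 ≈ 0.9849833). Hence R_5(7) > 338, i.e. R_5(7) ≥ 339.

Largest n = 338; hence R_5(7) > 338.


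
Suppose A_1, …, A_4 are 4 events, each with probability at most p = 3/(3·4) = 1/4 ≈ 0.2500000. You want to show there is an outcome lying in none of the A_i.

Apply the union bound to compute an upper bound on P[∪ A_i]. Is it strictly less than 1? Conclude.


Union bound: P[∪_{i=1}^{4} A_i] ≤ Σ_i P[A_i] ≤ 4·p = 4·(1/4) = 1.
Numerically: 1 ≈ 1.0000000.
Is 1 < 1? NO.
Since the bound 1 is ≥ 1, the union bound is uninformative here; it does NOT by itself certify existence.

4·p = 1 ≈ 1.0000000; existence NOT certified by the union bound.


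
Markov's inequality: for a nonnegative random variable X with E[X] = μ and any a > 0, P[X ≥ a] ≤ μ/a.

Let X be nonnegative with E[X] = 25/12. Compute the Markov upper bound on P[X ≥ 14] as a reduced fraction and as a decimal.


μ = E[X] = 25/12, a = 14.
Markov: P[X ≥ 14] ≤ μ/a = (25/12)/14 = 25/168.
Numerically: ≈ 0.148810.
(Since a = 14 > μ = 2.083333, the bound 25/168 is < 1 and informative.)

P[X ≥ 14] ≤ 25/168 ≈ 0.148810.


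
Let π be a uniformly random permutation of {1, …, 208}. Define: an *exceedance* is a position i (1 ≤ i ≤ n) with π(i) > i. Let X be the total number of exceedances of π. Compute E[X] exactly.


Write X = Σ_{i=1}^{208} X_i, where X_i = 1_{π(i) > i}.
For each fixed i, π(i) is uniform over {1, …, 208} (marginal of a uniform permutation), so P[π(i) > i] = (n − i)/n. Summing: Σ_{i=1}^{208} (n − i)/n = (0 + 1 + … + 207)/208 = 208(208 − 1)/(2·208) = (208 − 1)/2.
Hence E[X] = Σ_{i=1}^{208} (208 − i)/208 = 207/2 ≈ 103.5000.

E[X] = 207/2 = 103.5000.


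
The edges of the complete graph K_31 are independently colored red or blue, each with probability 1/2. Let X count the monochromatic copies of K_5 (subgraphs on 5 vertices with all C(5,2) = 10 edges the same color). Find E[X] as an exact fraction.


Let X = Σ_S X_S over the C(31, 5) = 169911 subsets S of size 5, where X_S = 1 if the K_5 on S is monochromatic.
For a fixed S, the K_5 on S has C(5, 2) = 10 edges. P[all 10 edges red] = (1/2)^10, and likewise for blue, so P[monochromatic] = 2·(1/2)^10 = 2^{1 − 10} = 1/512.
Summing: E[X] = C(31, 5) · 2^{1 − 10} = 169911 · 1/512 = 169911/512.
Numerically: E[X] ≈ 331.8574.

E[X] = C(31,5)·2^(1−C(5,2)) = 169911/512 ≈ 331.8574.


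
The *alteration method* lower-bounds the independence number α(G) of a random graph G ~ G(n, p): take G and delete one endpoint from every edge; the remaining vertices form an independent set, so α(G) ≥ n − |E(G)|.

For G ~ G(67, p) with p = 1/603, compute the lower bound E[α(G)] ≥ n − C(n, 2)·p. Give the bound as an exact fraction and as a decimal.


E[|E(G)|] = C(67, 2)·p = 2211 · (1/603) = 11/3.
E[α(G)] ≥ n − E[|E(G)|] = 67 − 11/3 = 190/3.
Numerically: ≈ 63.333.
(This is only a lower bound; the true E[α(G)] may be larger.)

E[α(G)] ≥ 190/3 ≈ 63.333.


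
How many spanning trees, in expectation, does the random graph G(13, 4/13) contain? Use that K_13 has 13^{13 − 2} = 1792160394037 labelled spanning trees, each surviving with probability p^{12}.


K_13 has 13^{13 − 2} = 1792160394037 labelled spanning trees.
For each such spanning tree H, let X_H = 1 if all 12 edges of H are present in G. Then P[X_H = 1] = p^{12} = (4/13)^{12} = 16777216/23298085122481.
By linearity of expectation: E[X] = Σ_H E[X_H] = 1792160394037 · p^{12} = 1792160394037 · 16777216/23298085122481 = 16777216/13.
Numerically: E[X] ≈ 1.29e+06.

E[X] = 1792160394037 · (4/13)^{12} = 16777216/13 ≈ 1.29e+06.


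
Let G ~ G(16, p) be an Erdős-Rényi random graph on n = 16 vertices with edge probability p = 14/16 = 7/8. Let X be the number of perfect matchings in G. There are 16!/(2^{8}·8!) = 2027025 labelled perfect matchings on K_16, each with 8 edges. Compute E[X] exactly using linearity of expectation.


K_16 has 16!/(2^{8}·8!) = 2027025 labelled perfect matchings.
For each such perfect matching H, let X_H = 1 if all 8 edges of H are present in G. Then P[X_H = 1] = p^{8} = (7/8)^{8} = 5764801/16777216.
Summing the indicators: E[X] = Σ_H E[X_H] = 2027025 · p^{8} = 2027025 · 5764801/16777216 = 11685395747025/16777216.
Numerically: E[X] ≈ 6.97e+05.

E[X] = 2027025 · (7/8)^{8} = 11685395747025/16777216 ≈ 6.97e+05.


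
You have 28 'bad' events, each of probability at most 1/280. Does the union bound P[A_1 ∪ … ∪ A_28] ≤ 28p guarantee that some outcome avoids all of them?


Union bound: P[∪_{i=1}^{28} A_i] ≤ Σ_i P[A_i] ≤ 28·p = 28·(1/280) = 1/10.
Numerically: 1/10 ≈ 0.100.
Is 1/10 < 1? YES.
Since P[∪ A_i] ≤ 1/10 < 1, the complement has P[∩ A_i^c] ≥ 1 − 1/10 = 9/10 > 0, so some outcome avoids every A_i.

28·p = 1/10 ≈ 0.100; existence CERTIFIED by the union bound.


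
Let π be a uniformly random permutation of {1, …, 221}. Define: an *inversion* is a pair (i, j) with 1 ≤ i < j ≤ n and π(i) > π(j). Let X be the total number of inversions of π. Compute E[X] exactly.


Write X = Σ X_I over the C(221, 2) = 24310 pairs i < j, with X_I the indicator of one inversion.
There are 24310 indicators.
For each fixed pair i < j, the values π(i) and π(j) are two distinct elements of {1, …, 221} in uniformly random order; by symmetry P[π(i) > π(j)] = 1/2.
By linearity: E[X] = 24310 · (1/2) = C(221, 2) · (1/2) = 24310/2 = 12155 ≈ 12155.0000.

E[X] = 12155 = 12155.0000.


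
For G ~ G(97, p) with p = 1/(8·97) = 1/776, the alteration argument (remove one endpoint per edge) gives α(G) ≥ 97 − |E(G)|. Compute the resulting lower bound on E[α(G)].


E[|E(G)|] = C(97, 2)·p = 4656 · (1/776) = 6.
E[α(G)] ≥ n − E[|E(G)|] = 97 − 6 = 91.
Numerically: ≈ 91.000000.
(This is only a lower bound; the true E[α(G)] may be larger.)

E[α(G)] ≥ 91 ≈ 91.000000.


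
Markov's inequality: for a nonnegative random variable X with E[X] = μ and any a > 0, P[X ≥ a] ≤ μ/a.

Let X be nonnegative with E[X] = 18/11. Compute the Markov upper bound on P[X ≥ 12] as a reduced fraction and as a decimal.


μ = E[X] = 18/11, a = 12.
Markov: P[X ≥ 12] ≤ μ/a = (18/11)/12 = 3/22.
Numerically: ≈ 0.136.
(Since a = 12 > μ = 1.636, the bound 3/22 is < 1 and informative.)

P[X ≥ 12] ≤ 3/22 ≈ 0.136.


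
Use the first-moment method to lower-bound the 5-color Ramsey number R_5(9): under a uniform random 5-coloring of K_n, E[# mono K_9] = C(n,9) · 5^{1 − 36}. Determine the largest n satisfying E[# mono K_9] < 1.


We need C(n, 9) · 5^{1 − 36} < 1, i.e. C(n, 9) < 5^{36 − 1} = 2910383045673370361328125.
Check values of n near the boundary:
  n = 2167: C(2167, 9) = 2855899084841489792706810; 2855899084841489792706810 < 2910383045673370361328125? YES
  n = 2168: C(2168, 9) = 2867804175977929537095120; 2867804175977929537095120 < 2910383045673370361328125? YES
  n = 2169: C(2169, 9) = 2879753360044504243499683; 2879753360044504243499683 < 2910383045673370361328125? YES
  n = 2170: C(2170, 9) = 2891746779868845075610510; 2891746779868845075610510 < 2910383045673370361328125? YES
  n = 2171: C(2171, 9) = 2903784578674959601827205; 2903784578674959601827205 < 2910383045673370361328125? YES
  n = 2172: C(2172, 9) = 2915866900084148060642020; 2915866900084148060642020 < 2910383045673370361328125? NO
The largest n with C(n, 9) < 2910383045673370361328125 is n = 2171 (where E[X] = 580756915734991920365441/582076609134674072265625 ≈ 0.997733). Hence R_5(9) > 2171, i.e. R_5(9) ≥ 2172.

Largest n = 2171; hence R_5(9) > 2171.


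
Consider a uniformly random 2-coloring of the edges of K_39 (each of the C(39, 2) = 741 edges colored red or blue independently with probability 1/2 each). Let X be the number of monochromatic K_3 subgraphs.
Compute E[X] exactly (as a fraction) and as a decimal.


Let X = Σ_S X_S over the C(39, 3) = 9139 subsets S of size 3, where X_S = 1 if the K_3 on S is monochromatic.
For a fixed S, the K_3 on S has C(3, 2) = 3 edges. P[all 3 edges red] = (1/2)^3, and likewise for blue, so P[monochromatic] = 2·(1/2)^3 = 2^{1 − 3} = 1/4.
Summing: E[X] = C(39, 3) · 2^{1 − 3} = 9139 · 1/4 = 9139/4.
Numerically: E[X] ≈ 2284.750.

E[X] = C(39,3)·2^(1−C(3,2)) = 9139/4 ≈ 2284.750.


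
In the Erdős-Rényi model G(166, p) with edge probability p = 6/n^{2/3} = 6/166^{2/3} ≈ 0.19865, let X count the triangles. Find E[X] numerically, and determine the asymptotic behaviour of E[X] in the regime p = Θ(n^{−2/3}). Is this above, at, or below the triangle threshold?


Number of potential triangles: C(166, 3) = 748660.
Each occurs with probability p³ ≈ (0.19865)³ ≈ 7.8385832e-03.
By linearity: E[X] = C(166, 3)·p³ ≈ 748660 · 7.8385832e-03 ≈ 5868.43373.
Since α = 2/3 < 1, p = c/n^{2/3} ≫ 1/n is above the triangle threshold p ~ 1/n. Asymptotically E[X] ~ (c³/6)·n^{3(1−α)} = (6³/6)·n^{1} → ∞; triangles are abundant w.h.p.

E[X] ≈ 5868.43373; in regime p = Θ(1/n^{2/3}) E[X] diverges (above the triangle threshold p ~ 1/n).


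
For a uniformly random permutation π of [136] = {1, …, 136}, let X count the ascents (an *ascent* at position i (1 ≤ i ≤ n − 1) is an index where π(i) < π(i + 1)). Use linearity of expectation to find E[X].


Write X = Σ X_I over i = 1, …, 135, with X_I the indicator of one ascent.
There are 135 indicators.
For each fixed i, the pair (π(i), π(i+1)) is a uniformly random ordered pair of distinct values from {1, …, 136}; by symmetry P[π(i) < π(i+1)] = 1/2.
By linearity: E[X] = 135 · (1/2) = (136 − 1) · (1/2) = 135/2 ≈ 67.5000.

E[X] = 135/2 = 67.5000.


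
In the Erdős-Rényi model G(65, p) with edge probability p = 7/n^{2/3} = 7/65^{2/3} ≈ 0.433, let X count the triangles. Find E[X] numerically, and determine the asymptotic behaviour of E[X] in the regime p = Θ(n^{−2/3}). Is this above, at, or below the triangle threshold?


Number of potential triangles: C(65, 3) = 43680.
Each occurs with probability p³ ≈ (0.433)³ ≈ 8.11834e-02.
By linearity: E[X] = C(65, 3)·p³ ≈ 43680 · 8.11834e-02 ≈ 3546.092.
Since α = 2/3 < 1, p = c/n^{2/3} ≫ 1/n is above the triangle threshold p ~ 1/n. Asymptotically E[X] ~ (c³/6)·n^{3(1−α)} = (7³/6)·n^{1} → ∞; triangles are abundant w.h.p.

E[X] ≈ 3546.092; in regime p = Θ(1/n^{2/3}) E[X] diverges (above the triangle threshold p ~ 1/n).


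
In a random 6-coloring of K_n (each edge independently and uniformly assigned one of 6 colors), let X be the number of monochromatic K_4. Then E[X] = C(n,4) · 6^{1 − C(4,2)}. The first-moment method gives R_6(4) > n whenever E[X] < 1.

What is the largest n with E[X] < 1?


We need C(n, 4) · 6^{1 − 6} < 1, i.e. C(n, 4) < 6^{6 − 1} = 7776.
Check values of n near the boundary:
  n = 19: C(19, 4) = 3876; 3876 < 7776? YES
  n = 20: C(20, 4) = 4845; 4845 < 7776? YES
  n = 21: C(21, 4) = 5985; 5985 < 7776? YES
  n = 22: C(22, 4) = 7315; 7315 < 7776? YES
  n = 23: C(23, 4) = 8855; 8855 < 7776? NO
The largest n with C(n, 4) < 7776 is n = 22 (where E[X] = 7315/7776 ≈ 0.94072). Hence R_6(4) > 22, i.e. R_6(4) ≥ 23.

Largest n = 22; hence R_6(4) > 22.


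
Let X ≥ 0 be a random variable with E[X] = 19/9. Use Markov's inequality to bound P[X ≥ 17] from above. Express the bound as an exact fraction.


μ = E[X] = 19/9, a = 17.
Markov: P[X ≥ 17] ≤ μ/a = (19/9)/17 = 19/153.
Numerically: ≈ 0.124183.
(Since a = 17 > μ = 2.111111, the bound 19/153 is < 1 and informative.)

P[X ≥ 17] ≤ 19/153 ≈ 0.124183.


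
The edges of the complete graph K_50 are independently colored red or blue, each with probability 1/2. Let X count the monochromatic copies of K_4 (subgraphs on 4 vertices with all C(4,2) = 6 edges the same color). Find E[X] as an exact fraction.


Let X = Σ_S X_S over the C(50, 4) = 230300 subsets S of size 4, where X_S = 1 if the K_4 on S is monochromatic.
For a fixed S, the K_4 on S has C(4, 2) = 6 edges. P[all 6 edges red] = (1/2)^6, and likewise for blue, so P[monochromatic] = 2·(1/2)^6 = 2^{1 − 6} = 1/32.
By linearity: E[X] = C(50, 4) · 2^{1 − 6} = 230300 · 1/32 = 57575/8.
Numerically: E[X] ≈ 7196.87500.

E[X] = C(50,4)·2^(1−C(4,2)) = 57575/8 ≈ 7196.87500.


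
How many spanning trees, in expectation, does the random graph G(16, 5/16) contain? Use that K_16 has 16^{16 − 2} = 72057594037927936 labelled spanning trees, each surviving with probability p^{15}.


K_16 has 16^{16 − 2} = 72057594037927936 labelled spanning trees.
For each such spanning tree H, let X_H = 1 if all 15 edges of H are present in G. Then P[X_H = 1] = p^{15} = (5/16)^{15} = 30517578125/1152921504606846976.
Summing the indicators: E[X] = Σ_H E[X_H] = 72057594037927936 · p^{15} = 72057594037927936 · 30517578125/1152921504606846976 = 30517578125/16.
Numerically: E[X] ≈ 1.9073e+09.

E[X] = 72057594037927936 · (5/16)^{15} = 30517578125/16 ≈ 1.9073e+09.


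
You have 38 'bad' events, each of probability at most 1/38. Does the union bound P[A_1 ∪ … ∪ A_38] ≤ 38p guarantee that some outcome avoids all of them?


Union bound: P[∪_{i=1}^{38} A_i] ≤ Σ_i P[A_i] ≤ 38·p = 38·(1/38) = 1.
Numerically: 1 ≈ 1.00000.
Is 1 < 1? NO.
Since the bound 1 is ≥ 1, the union bound is uninformative here; it does NOT by itself certify existence.

38·p = 1 ≈ 1.00000; existence NOT certified by the union bound.


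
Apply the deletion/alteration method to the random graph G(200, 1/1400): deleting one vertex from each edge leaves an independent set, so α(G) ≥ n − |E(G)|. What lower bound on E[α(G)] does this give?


E[|E(G)|] = C(200, 2)·p = 19900 · (1/1400) = 199/14.
E[α(G)] ≥ n − E[|E(G)|] = 200 − 199/14 = 2601/14.
Numerically: ≈ 185.785714.
(This is only a lower bound; the true E[α(G)] may be larger.)

E[α(G)] ≥ 2601/14 ≈ 185.785714.


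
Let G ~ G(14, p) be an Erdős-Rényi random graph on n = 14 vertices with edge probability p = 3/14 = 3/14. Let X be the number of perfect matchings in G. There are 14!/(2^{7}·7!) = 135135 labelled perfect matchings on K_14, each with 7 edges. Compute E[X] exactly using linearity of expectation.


K_14 has 14!/(2^{7}·7!) = 135135 labelled perfect matchings.
For each such perfect matching H, let X_H = 1 if all 7 edges of H are present in G. Then P[X_H = 1] = p^{7} = (3/14)^{7} = 2187/105413504.
By linearity: E[X] = Σ_H E[X_H] = 135135 · p^{7} = 135135 · 2187/105413504 = 42220035/15059072.
Numerically: E[X] ≈ 2.8036.

E[X] = 135135 · (3/14)^{7} = 42220035/15059072 ≈ 2.8036.


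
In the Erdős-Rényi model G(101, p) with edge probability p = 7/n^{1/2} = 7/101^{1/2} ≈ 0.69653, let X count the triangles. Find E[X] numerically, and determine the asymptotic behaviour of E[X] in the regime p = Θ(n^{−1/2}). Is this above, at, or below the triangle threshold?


Number of potential triangles: C(101, 3) = 166650.
Each occurs with probability p³ ≈ (0.69653)³ ≈ 3.3791857e-01.
By linearity: E[X] = C(101, 3)·p³ ≈ 166650 · 3.3791857e-01 ≈ 56314.12978.
Since α = 1/2 < 1, p = c/n^{1/2} ≫ 1/n is above the triangle threshold p ~ 1/n. Asymptotically E[X] ~ (c³/6)·n^{3(1−α)} = (7³/6)·n^{1.5} → ∞; triangles are abundant w.h.p.

E[X] ≈ 56314.12978; in regime p = Θ(1/n^{1/2}) E[X] diverges (above the triangle threshold p ~ 1/n).


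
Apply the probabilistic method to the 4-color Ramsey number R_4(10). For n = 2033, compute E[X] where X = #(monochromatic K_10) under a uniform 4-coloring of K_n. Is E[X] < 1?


E[X] = C(2033, 10) · 4^{1 − 45} = 325074373196988390113235240 · 4^{−44} = 325074373196988390113235240/309485009821345068724781056.
As a reduced fraction: E[X] = 40634296649623548764154405/38685626227668133590597632 ≈ 1.050.
Is E[X] < 1? NO.
Since E[X] ≥ 1, the first-moment bound is inconclusive at n = 2033; it does NOT by itself certify R_4(10) > 2033.

E[X] = 40634296649623548764154405/38685626227668133590597632 ≈ 1.050; E[X] ≥ 1; first-moment method inconclusive here.


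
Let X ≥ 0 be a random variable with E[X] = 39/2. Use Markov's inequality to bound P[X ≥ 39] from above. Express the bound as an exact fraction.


μ = E[X] = 39/2, a = 39.
Markov: P[X ≥ 39] ≤ μ/a = (39/2)/39 = 1/2.
Numerically: ≈ 0.500000.
(Since a = 39 > μ = 19.500000, the bound 1/2 is < 1 and informative.)

P[X ≥ 39] ≤ 1/2 ≈ 0.500000.


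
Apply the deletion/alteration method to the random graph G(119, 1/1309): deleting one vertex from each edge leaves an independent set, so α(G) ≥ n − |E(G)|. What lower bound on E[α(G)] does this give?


E[|E(G)|] = C(119, 2)·p = 7021 · (1/1309) = 59/11.
E[α(G)] ≥ n − E[|E(G)|] = 119 − 59/11 = 1250/11.
Numerically: ≈ 113.636.
(This is only a lower bound; the true E[α(G)] may be larger.)

E[α(G)] ≥ 1250/11 ≈ 113.636.


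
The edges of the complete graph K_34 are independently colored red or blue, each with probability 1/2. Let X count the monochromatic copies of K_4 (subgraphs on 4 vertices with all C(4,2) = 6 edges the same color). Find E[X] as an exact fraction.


Let X = Σ_S X_S over the C(34, 4) = 46376 subsets S of size 4, where X_S = 1 if the K_4 on S is monochromatic.
For a fixed S, the K_4 on S has C(4, 2) = 6 edges. P[all 6 edges red] = (1/2)^6, and likewise for blue, so P[monochromatic] = 2·(1/2)^6 = 2^{1 − 6} = 1/32.
By linearity: E[X] = C(34, 4) · 2^{1 − 6} = 46376 · 1/32 = 5797/4.
Numerically: E[X] ≈ 1449.2500.

E[X] = C(34,4)·2^(1−C(4,2)) = 5797/4 ≈ 1449.2500.


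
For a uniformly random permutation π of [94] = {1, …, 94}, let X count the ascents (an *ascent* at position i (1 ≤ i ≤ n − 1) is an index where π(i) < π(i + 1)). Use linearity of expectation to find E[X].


Write X = Σ X_I over i = 1, …, 93, with X_I the indicator of one ascent.
There are 93 indicators.
For each fixed i, the pair (π(i), π(i+1)) is a uniformly random ordered pair of distinct values from {1, …, 94}; by symmetry P[π(i) < π(i+1)] = 1/2.
By linearity: E[X] = 93 · (1/2) = (94 − 1) · (1/2) = 93/2 ≈ 46.500000.

E[X] = 93/2 = 46.500000.


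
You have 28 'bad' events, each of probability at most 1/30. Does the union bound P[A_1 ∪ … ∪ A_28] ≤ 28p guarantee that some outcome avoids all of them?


Union bound: P[∪_{i=1}^{28} A_i] ≤ Σ_i P[A_i] ≤ 28·p = 28·(1/30) = 14/15.
Numerically: 14/15 ≈ 0.93333.
Is 14/15 < 1? YES.
Since P[∪ A_i] ≤ 14/15 < 1, the complement has P[∩ A_i^c] ≥ 1 − 14/15 = 1/15 > 0, so some outcome avoids every A_i.

28·p = 14/15 ≈ 0.93333; existence CERTIFIED by the union bound.


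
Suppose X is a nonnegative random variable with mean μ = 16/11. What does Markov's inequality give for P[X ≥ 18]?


μ = E[X] = 16/11, a = 18.
Markov: P[X ≥ 18] ≤ μ/a = (16/11)/18 = 8/99.
Numerically: ≈ 0.08081.
(Since a = 18 > μ = 1.45455, the bound 8/99 is < 1 and informative.)

P[X ≥ 18] ≤ 8/99 ≈ 0.08081.


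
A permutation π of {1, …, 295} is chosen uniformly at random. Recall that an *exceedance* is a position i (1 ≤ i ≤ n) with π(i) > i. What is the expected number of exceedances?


Write X = Σ_{i=1}^{295} X_i, where X_i = 1_{π(i) > i}.
For each fixed i, π(i) is uniform over {1, …, 295} (marginal of a uniform permutation), so P[π(i) > i] = (n − i)/n. Summing: Σ_{i=1}^{295} (n − i)/n = (0 + 1 + … + 294)/295 = 295(295 − 1)/(2·295) = (295 − 1)/2.
Hence E[X] = Σ_{i=1}^{295} (295 − i)/295 = 147 ≈ 147.000.

E[X] = 147 = 147.000.


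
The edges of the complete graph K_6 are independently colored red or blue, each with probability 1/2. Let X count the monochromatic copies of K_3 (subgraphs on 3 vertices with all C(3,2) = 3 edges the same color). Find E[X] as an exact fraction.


Let X = Σ_S X_S over the C(6, 3) = 20 subsets S of size 3, where X_S = 1 if the K_3 on S is monochromatic.
For a fixed S, the K_3 on S has C(3, 2) = 3 edges. P[all 3 edges red] = (1/2)^3, and likewise for blue, so P[monochromatic] = 2·(1/2)^3 = 2^{1 − 3} = 1/4.
By linearity: E[X] = C(6, 3) · 2^{1 − 3} = 20 · 1/4 = 5.
Numerically: E[X] ≈ 5.000000.

E[X] = C(6,3)·2^(1−C(3,2)) = 5 ≈ 5.000000.


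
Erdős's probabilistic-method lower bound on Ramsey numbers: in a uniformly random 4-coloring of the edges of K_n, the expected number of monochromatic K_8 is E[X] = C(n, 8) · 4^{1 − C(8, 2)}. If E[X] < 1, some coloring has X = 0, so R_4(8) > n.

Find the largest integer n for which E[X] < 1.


We need C(n, 8) · 4^{1 − 28} < 1, i.e. C(n, 8) < 4^{28 − 1} = 18014398509481984.
Check values of n near the boundary:
  n = 406: C(406, 8) = 17082453897995850; 17082453897995850 < 18014398509481984? YES
  n = 407: C(407, 8) = 17424959239309050; 17424959239309050 < 18014398509481984? YES
  n = 408: C(408, 8) = 17773458424095231; 17773458424095231 < 18014398509481984? YES
  n = 409: C(409, 8) = 18128041135797879; 18128041135797879 < 18014398509481984? NO
  n = 410: C(410, 8) = 18488798173326195; 18488798173326195 < 18014398509481984? NO
The largest n with C(n, 8) < 18014398509481984 is n = 408 (where E[X] = 17773458424095231/18014398509481984 ≈ 0.986625). Hence R_4(8) > 408, i.e. R_4(8) ≥ 409.

Largest n = 408; hence R_4(8) > 408.


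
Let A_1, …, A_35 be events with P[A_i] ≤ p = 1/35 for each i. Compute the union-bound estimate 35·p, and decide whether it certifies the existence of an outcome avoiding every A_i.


Union bound: P[∪_{i=1}^{35} A_i] ≤ Σ_i P[A_i] ≤ 35·p = 35·(1/35) = 1.
Numerically: 1 ≈ 1.000.
Is 1 < 1? NO.
Since the bound 1 is ≥ 1, the union bound is uninformative here; it does NOT by itself certify existence.

35·p = 1 ≈ 1.000; existence NOT certified by the union bound.


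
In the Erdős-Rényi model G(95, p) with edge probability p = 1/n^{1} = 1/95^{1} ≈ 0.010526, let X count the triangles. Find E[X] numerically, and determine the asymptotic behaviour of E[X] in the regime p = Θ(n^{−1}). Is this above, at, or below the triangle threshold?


Number of potential triangles: C(95, 3) = 138415.
Each occurs with probability p³ ≈ (0.010526)³ ≈ 1.1663508e-06.
By linearity: E[X] = C(95, 3)·p³ ≈ 138415 · 1.1663508e-06 ≈ 0.16144.
Here α = 1, so p = 1/n is exactly at the triangle threshold p ~ 1/n. Asymptotically E[X] → c³/6 = 1³/6 = 1/6 ≈ 0.16667, a bounded constant. In this regime the triangle count is asymptotically Poisson(c³/6).

E[X] ≈ 0.16144; in regime p = Θ(1/n^{1}) E[X] stays bounded (at the triangle threshold p ~ 1/n).


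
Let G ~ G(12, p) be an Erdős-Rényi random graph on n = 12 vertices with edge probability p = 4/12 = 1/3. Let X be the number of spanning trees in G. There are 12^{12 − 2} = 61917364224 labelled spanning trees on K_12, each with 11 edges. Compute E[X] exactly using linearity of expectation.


K_12 has 12^{12 − 2} = 61917364224 labelled spanning trees.
For each such spanning tree H, let X_H = 1 if all 11 edges of H are present in G. Then P[X_H = 1] = p^{11} = (1/3)^{11} = 1/177147.
By linearity of expectation: E[X] = Σ_H E[X_H] = 61917364224 · p^{11} = 61917364224 · 1/177147 = 1048576/3.
Numerically: E[X] ≈ 349525.

E[X] = 61917364224 · (1/3)^{11} = 1048576/3 ≈ 349525.


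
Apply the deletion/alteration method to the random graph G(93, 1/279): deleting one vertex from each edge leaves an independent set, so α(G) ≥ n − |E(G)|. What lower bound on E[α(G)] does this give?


E[|E(G)|] = C(93, 2)·p = 4278 · (1/279) = 46/3.
E[α(G)] ≥ n − E[|E(G)|] = 93 − 46/3 = 233/3.
Numerically: ≈ 77.6667.
(This is only a lower bound; the true E[α(G)] may be larger.)

E[α(G)] ≥ 233/3 ≈ 77.6667.


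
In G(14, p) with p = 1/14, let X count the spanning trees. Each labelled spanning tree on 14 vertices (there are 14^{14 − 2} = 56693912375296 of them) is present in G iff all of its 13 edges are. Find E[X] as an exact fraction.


K_14 has 14^{14 − 2} = 56693912375296 labelled spanning trees.
For each such spanning tree H, let X_H = 1 if all 13 edges of H are present in G. Then P[X_H = 1] = p^{13} = (1/14)^{13} = 1/793714773254144.
By linearity of expectation: E[X] = Σ_H E[X_H] = 56693912375296 · p^{13} = 56693912375296 · 1/793714773254144 = 1/14.
Numerically: E[X] ≈ 0.0714286.

E[X] = 56693912375296 · (1/14)^{13} = 1/14 ≈ 0.0714286.


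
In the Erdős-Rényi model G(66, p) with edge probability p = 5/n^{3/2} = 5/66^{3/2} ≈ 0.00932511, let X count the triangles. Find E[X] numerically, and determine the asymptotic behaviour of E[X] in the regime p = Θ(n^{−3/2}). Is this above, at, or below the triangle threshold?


Number of potential triangles: C(66, 3) = 45760.
Each occurs with probability p³ ≈ (0.00932511)³ ≈ 8.10890669e-07.
By linearity: E[X] = C(66, 3)·p³ ≈ 45760 · 8.10890669e-07 ≈ 0.037106.
Since α = 3/2 > 1, p = c/n^{3/2} = o(1/n) is below the triangle threshold p ~ 1/n. Asymptotically E[X] ~ (c³/6)·n^{3(1−α)} = (5³/6)·n^{-1.5} → 0, so by Markov's inequality G has no triangles w.h.p.

E[X] ≈ 0.037106; in regime p = Θ(1/n^{3/2}) E[X] tends to 0 (below the triangle threshold p ~ 1/n).


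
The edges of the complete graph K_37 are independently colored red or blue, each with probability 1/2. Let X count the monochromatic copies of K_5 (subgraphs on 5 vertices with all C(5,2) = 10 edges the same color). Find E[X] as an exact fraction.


Let X = Σ_S X_S over the C(37, 5) = 435897 subsets S of size 5, where X_S = 1 if the K_5 on S is monochromatic.
For a fixed S, the K_5 on S has C(5, 2) = 10 edges. P[all 10 edges red] = (1/2)^10, and likewise for blue, so P[monochromatic] = 2·(1/2)^10 = 2^{1 − 10} = 1/512.
Summing: E[X] = C(37, 5) · 2^{1 − 10} = 435897 · 1/512 = 435897/512.
Numerically: E[X] ≈ 851.361.

E[X] = C(37,5)·2^(1−C(5,2)) = 435897/512 ≈ 851.361.


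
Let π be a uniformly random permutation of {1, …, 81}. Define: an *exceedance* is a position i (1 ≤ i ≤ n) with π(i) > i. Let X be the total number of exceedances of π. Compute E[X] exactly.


Write X = Σ_{i=1}^{81} X_i, where X_i = 1_{π(i) > i}.
For each fixed i, π(i) is uniform over {1, …, 81} (marginal of a uniform permutation), so P[π(i) > i] = (n − i)/n. Summing: Σ_{i=1}^{81} (n − i)/n = (0 + 1 + … + 80)/81 = 81(81 − 1)/(2·81) = (81 − 1)/2.
Hence E[X] = Σ_{i=1}^{81} (81 − i)/81 = 40 ≈ 40.00000.

E[X] = 40 = 40.00000.


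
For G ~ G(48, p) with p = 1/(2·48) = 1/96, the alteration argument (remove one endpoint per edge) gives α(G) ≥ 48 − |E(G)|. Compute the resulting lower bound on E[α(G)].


E[|E(G)|] = C(48, 2)·p = 1128 · (1/96) = 47/4.
E[α(G)] ≥ n − E[|E(G)|] = 48 − 47/4 = 145/4.
Numerically: ≈ 36.2500.
(This is only a lower bound; the true E[α(G)] may be larger.)

E[α(G)] ≥ 145/4 ≈ 36.2500.


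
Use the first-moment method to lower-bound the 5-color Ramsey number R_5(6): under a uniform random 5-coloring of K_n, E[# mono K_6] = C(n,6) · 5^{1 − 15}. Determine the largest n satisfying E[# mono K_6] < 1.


We need C(n, 6) · 5^{1 − 15} < 1, i.e. C(n, 6) < 5^{15 − 1} = 6103515625.
Check values of n near the boundary:
  n = 126: C(126, 6) = 4925156775; 4925156775 < 6103515625? YES
  n = 127: C(127, 6) = 5169379425; 5169379425 < 6103515625? YES
  n = 128: C(128, 6) = 5423611200; 5423611200 < 6103515625? YES
  n = 129: C(129, 6) = 5688177600; 5688177600 < 6103515625? YES
  n = 130: C(130, 6) = 5963412000; 5963412000 < 6103515625? YES
  n = 131: C(131, 6) = 6249655776; 6249655776 < 6103515625? NO
  n = 132: C(132, 6) = 6547258432; 6547258432 < 6103515625? NO
The largest n with C(n, 6) < 6103515625 is n = 130 (where E[X] = 47707296/48828125 ≈ 0.9770454). Hence R_5(6) > 130, i.e. R_5(6) ≥ 131.

Largest n = 130; hence R_5(6) > 130.
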